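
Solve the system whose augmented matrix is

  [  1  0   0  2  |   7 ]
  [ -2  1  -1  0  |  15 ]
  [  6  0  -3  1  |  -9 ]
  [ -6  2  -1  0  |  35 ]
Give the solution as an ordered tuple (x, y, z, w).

(-5, 0, -5, 6)

Add 2 times R1 to R2.
Subtract 6 times R1 from R3.
Add 6 times R1 to R4.
Subtract 2 times R2 from R4.
Multiply R3 by -1/3.
Subtract R3 from R4.
Multiply R4 by 3.
Subtract 11/3 times R4 from R3.
Subtract 4 times R4 from R2.
Subtract 2 times R4 from R1.
Add R3 to R2.
Reading off the last column: x = -5, y = 0, z = -5, w = 6.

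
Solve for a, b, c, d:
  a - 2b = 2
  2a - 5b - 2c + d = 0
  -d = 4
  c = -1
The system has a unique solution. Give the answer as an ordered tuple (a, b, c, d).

Form the augmented matrix and row-reduce:
  [ 1  -2   0   0  |   2 ]
  [ 2  -5  -2   1  |   0 ]
  [ 0   0   0  -1  |   4 ]
  [ 0   0   1   0  |  -1 ]
Subtract 2 times R1 from R2.
Multiply R2 by -1.
Swap R3 and R4.
Multiply R4 by -1.
Add R4 to R2.
Subtract 2 times R3 from R2.
Add 2 times R2 to R1.
Reading off the last column: a = 6, b = 2, c = -1, d = -4.

(6, 2, -1, -4)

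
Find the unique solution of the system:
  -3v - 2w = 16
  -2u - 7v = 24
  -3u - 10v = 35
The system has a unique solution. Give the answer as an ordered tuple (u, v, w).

(-5, -2, -5)

Form the augmented matrix and row-reduce:
  [  0   -3  -2  |  16 ]
  [ -2   -7   0  |  24 ]
  [ -3  -10   0  |  35 ]
R1 ↔ R2
  [ -2   -7   0  |  24 ]
  [  0   -3  -2  |  16 ]
  [ -3  -10   0  |  35 ]
R1 -> -1/2·R1
  [  1  7/2   0  |  -12 ]
  [  0   -3  -2  |   16 ]
  [ -3  -10   0  |   35 ]
R3 -> R3 + 3·R1
  [ 1  7/2   0  |  -12 ]
  [ 0   -3  -2  |   16 ]
  [ 0  1/2   0  |   -1 ]
R2 -> -1/3·R2
  [ 1  7/2    0  |    -12 ]
  [ 0    1  2/3  |  -16/3 ]
  [ 0  1/2    0  |     -1 ]
R3 -> R3 − 1/2·R2
  [ 1  7/2     0  |    -12 ]
  [ 0    1   2/3  |  -16/3 ]
  [ 0    0  -1/3  |    5/3 ]
R3 -> -3·R3
  [ 1  7/2    0  |    -12 ]
  [ 0    1  2/3  |  -16/3 ]
  [ 0    0    1  |     -5 ]
R2 -> R2 − 2/3·R3
  [ 1  7/2  0  |  -12 ]
  [ 0    1  0  |   -2 ]
  [ 0    0  1  |   -5 ]
R1 -> R1 − 7/2·R2
  [ 1  0  0  |  -5 ]
  [ 0  1  0  |  -2 ]
  [ 0  0  1  |  -5 ]
Reading off the last column: u = -5, v = -2, w = -5.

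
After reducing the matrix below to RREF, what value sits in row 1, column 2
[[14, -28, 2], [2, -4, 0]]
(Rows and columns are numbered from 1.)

ρ1 → 1/14·ρ1
ρ2 → ρ2 − 2·ρ1
ρ2 → -7/2·ρ2
ρ1 → ρ1 − 1/7·ρ2

-2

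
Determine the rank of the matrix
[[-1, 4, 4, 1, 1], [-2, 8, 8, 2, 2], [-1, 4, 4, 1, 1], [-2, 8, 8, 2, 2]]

rank = 1

R1 -> -1·R1
  [  1  -4  -4  -1  -1 ]
  [ -2   8   8   2   2 ]
  [ -1   4   4   1   1 ]
  [ -2   8   8   2   2 ]
R2 -> R2 + 2·R1
  [  1  -4  -4  -1  -1 ]
  [  0   0   0   0   0 ]
  [ -1   4   4   1   1 ]
  [ -2   8   8   2   2 ]
R3 -> R3 + R1
  [  1  -4  -4  -1  -1 ]
  [  0   0   0   0   0 ]
  [  0   0   0   0   0 ]
  [ -2   8   8   2   2 ]
R4 -> R4 + 2·R1
  [ 1  -4  -4  -1  -1 ]
  [ 0   0   0   0   0 ]
  [ 0   0   0   0   0 ]
  [ 0   0   0   0   0 ]
The reduced form has 1 nonzero row.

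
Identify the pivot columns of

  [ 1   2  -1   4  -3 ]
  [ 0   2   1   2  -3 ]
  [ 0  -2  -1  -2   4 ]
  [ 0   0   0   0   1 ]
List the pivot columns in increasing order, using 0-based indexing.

R2 → 1/2·R2
  [ 1   2   -1   4    -3 ]
  [ 0   1  1/2   1  -3/2 ]
  [ 0  -2   -1  -2     4 ]
  [ 0   0    0   0     1 ]
R3 → R3 + 2·R2
  [ 1  2   -1  4    -3 ]
  [ 0  1  1/2  1  -3/2 ]
  [ 0  0    0  0     1 ]
  [ 0  0    0  0     1 ]
R4 → R4 − R3
  [ 1  2   -1  4    -3 ]
  [ 0  1  1/2  1  -3/2 ]
  [ 0  0    0  0     1 ]
  [ 0  0    0  0     0 ]
R2 → R2 + 3/2·R3
  [ 1  2   -1  4  -3 ]
  [ 0  1  1/2  1   0 ]
  [ 0  0    0  0   1 ]
  [ 0  0    0  0   0 ]
R1 → R1 + 3·R3
  [ 1  2   -1  4  0 ]
  [ 0  1  1/2  1  0 ]
  [ 0  0    0  0  1 ]
  [ 0  0    0  0  0 ]
R1 → R1 − 2·R2
  [ 1  0   -2  2  0 ]
  [ 0  1  1/2  1  0 ]
  [ 0  0    0  0  1 ]
  [ 0  0    0  0  0 ]
Pivot columns are the columns containing a leading 1.

0, 1, 4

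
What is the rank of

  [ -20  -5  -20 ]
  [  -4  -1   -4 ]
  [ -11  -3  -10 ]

Multiply ρ1 by -1/20.
  [   1  1/4    1 ]
  [  -4   -1   -4 ]
  [ -11   -3  -10 ]
Add 4 times ρ1 to ρ2.
  [   1  1/4    1 ]
  [   0    0    0 ]
  [ -11   -3  -10 ]
Add 11 times ρ1 to ρ3.
  [ 1   1/4  1 ]
  [ 0     0  0 ]
  [ 0  -1/4  1 ]
Swap ρ2 and ρ3.
  [ 1   1/4  1 ]
  [ 0  -1/4  1 ]
  [ 0     0  0 ]
Multiply ρ2 by -4.
  [ 1  1/4   1 ]
  [ 0    1  -4 ]
  [ 0    0   0 ]
Subtract 1/4 times ρ2 from ρ1.
  [ 1  0   2 ]
  [ 0  1  -4 ]
  [ 0  0   0 ]
The reduced form has 2 nonzero rows.

rank = 2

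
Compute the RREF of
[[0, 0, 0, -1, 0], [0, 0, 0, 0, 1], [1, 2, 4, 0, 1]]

ρ1 <-> ρ3
  [ 1  2  4   0  1 ]
  [ 0  0  0   0  1 ]
  [ 0  0  0  -1  0 ]
ρ2 <-> ρ3
  [ 1  2  4   0  1 ]
  [ 0  0  0  -1  0 ]
  [ 0  0  0   0  1 ]
ρ2 ← -1·ρ2
  [ 1  2  4  0  1 ]
  [ 0  0  0  1  0 ]
  [ 0  0  0  0  1 ]
ρ1 ← ρ1 − ρ3
  [ 1  2  4  0  0 ]
  [ 0  0  0  1  0 ]
  [ 0  0  0  0  1 ]

[[1, 2, 4, 0, 0], [0, 0, 0, 1, 0], [0, 0, 0, 0, 1]]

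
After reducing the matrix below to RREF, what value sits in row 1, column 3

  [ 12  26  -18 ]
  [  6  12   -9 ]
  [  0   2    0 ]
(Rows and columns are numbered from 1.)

-3/2

ρ1 → 1/12·ρ1
  [ 1  13/6  -3/2 ]
  [ 6    12    -9 ]
  [ 0     2     0 ]
ρ2 → ρ2 − 6·ρ1
  [ 1  13/6  -3/2 ]
  [ 0    -1     0 ]
  [ 0     2     0 ]
ρ2 → -1·ρ2
  [ 1  13/6  -3/2 ]
  [ 0     1     0 ]
  [ 0     2     0 ]
ρ3 → ρ3 − 2·ρ2
  [ 1  13/6  -3/2 ]
  [ 0     1     0 ]
  [ 0     0     0 ]
ρ1 → ρ1 − 13/6·ρ2
  [ 1  0  -3/2 ]
  [ 0  1     0 ]
  [ 0  0     0 ]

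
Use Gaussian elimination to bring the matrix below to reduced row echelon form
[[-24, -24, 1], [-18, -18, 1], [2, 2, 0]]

R1 := -1/24·R1
  [   1    1  -1/24 ]
  [ -18  -18      1 ]
  [   2    2      0 ]
R2 := R2 + 18·R1
  [ 1  1  -1/24 ]
  [ 0  0    1/4 ]
  [ 2  2      0 ]
R3 := R3 − 2·R1
  [ 1  1  -1/24 ]
  [ 0  0    1/4 ]
  [ 0  0   1/12 ]
R2 := 4·R2
  [ 1  1  -1/24 ]
  [ 0  0      1 ]
  [ 0  0   1/12 ]
R3 := R3 − 1/12·R2
  [ 1  1  -1/24 ]
  [ 0  0      1 ]
  [ 0  0      0 ]
R1 := R1 + 1/24·R2
  [ 1  1  0 ]
  [ 0  0  1 ]
  [ 0  0  0 ]

[[1, 1, 0], [0, 0, 1], [0, 0, 0]]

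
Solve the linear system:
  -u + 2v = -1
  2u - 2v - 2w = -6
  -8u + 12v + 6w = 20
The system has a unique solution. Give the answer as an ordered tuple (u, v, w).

Form the augmented matrix and row-reduce:
  [ -1   2   0  |  -1 ]
  [  2  -2  -2  |  -6 ]
  [ -8  12   6  |  20 ]
r1 := -1·r1
r2 := r2 − 2·r1
r3 := r3 + 8·r1
r2 := 1/2·r2
r3 := r3 + 4·r2
r3 := 1/2·r3
r2 := r2 + r3
r1 := r1 + 2·r2
Reading off the last column: u = 5, v = 2, w = 6.

(5, 2, 6)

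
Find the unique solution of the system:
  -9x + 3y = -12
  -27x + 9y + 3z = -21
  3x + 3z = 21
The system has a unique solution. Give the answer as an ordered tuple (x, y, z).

Form the augmented matrix and row-reduce:
  [  -9  3  0  |  -12 ]
  [ -27  9  3  |  -21 ]
  [   3  0  3  |   21 ]
r1 ← -1/9·r1
  [   1  -1/3  0  |  4/3 ]
  [ -27     9  3  |  -21 ]
  [   3     0  3  |   21 ]
r2 ← r2 + 27·r1
  [ 1  -1/3  0  |  4/3 ]
  [ 0     0  3  |   15 ]
  [ 3     0  3  |   21 ]
r3 ← r3 − 3·r1
  [ 1  -1/3  0  |  4/3 ]
  [ 0     0  3  |   15 ]
  [ 0     1  3  |   17 ]
r2 ↔ r3
  [ 1  -1/3  0  |  4/3 ]
  [ 0     1  3  |   17 ]
  [ 0     0  3  |   15 ]
r3 ← 1/3·r3
  [ 1  -1/3  0  |  4/3 ]
  [ 0     1  3  |   17 ]
  [ 0     0  1  |    5 ]
r2 ← r2 − 3·r3
  [ 1  -1/3  0  |  4/3 ]
  [ 0     1  0  |    2 ]
  [ 0     0  1  |    5 ]
r1 ← r1 + 1/3·r2
  [ 1  0  0  |  2 ]
  [ 0  1  0  |  2 ]
  [ 0  0  1  |  5 ]
Reading off the last column: x = 2, y = 2, z = 5.

(2, 2, 5)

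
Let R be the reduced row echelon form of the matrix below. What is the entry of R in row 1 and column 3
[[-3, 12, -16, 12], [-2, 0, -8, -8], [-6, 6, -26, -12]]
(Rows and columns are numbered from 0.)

r1 → -1/3·r1
  [  1  -4  16/3   -4 ]
  [ -2   0    -8   -8 ]
  [ -6   6   -26  -12 ]
r2 → r2 + 2·r1
  [  1  -4  16/3   -4 ]
  [  0  -8   8/3  -16 ]
  [ -6   6   -26  -12 ]
r3 → r3 + 6·r1
  [ 1   -4  16/3   -4 ]
  [ 0   -8   8/3  -16 ]
  [ 0  -18     6  -36 ]
r2 → -1/8·r2
  [ 1   -4  16/3   -4 ]
  [ 0    1  -1/3    2 ]
  [ 0  -18     6  -36 ]
r3 → r3 + 18·r2
  [ 1  -4  16/3  -4 ]
  [ 0   1  -1/3   2 ]
  [ 0   0     0   0 ]
r1 → r1 + 4·r2
  [ 1  0     4  4 ]
  [ 0  1  -1/3  2 ]
  [ 0  0     0  0 ]

2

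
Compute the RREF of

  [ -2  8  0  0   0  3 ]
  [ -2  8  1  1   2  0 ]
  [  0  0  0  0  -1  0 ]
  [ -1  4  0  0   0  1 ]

[[1, -4, 0, 0, 0, 0], [0, 0, 1, 1, 0, 0], [0, 0, 0, 0, 1, 0], [0, 0, 0, 0, 0, 1]]

ρ1 → -1/2·ρ1
  [  1  -4  0  0   0  -3/2 ]
  [ -2   8  1  1   2     0 ]
  [  0   0  0  0  -1     0 ]
  [ -1   4  0  0   0     1 ]
ρ2 → ρ2 + 2·ρ1
  [  1  -4  0  0   0  -3/2 ]
  [  0   0  1  1   2    -3 ]
  [  0   0  0  0  -1     0 ]
  [ -1   4  0  0   0     1 ]
ρ4 → ρ4 + ρ1
  [ 1  -4  0  0   0  -3/2 ]
  [ 0   0  1  1   2    -3 ]
  [ 0   0  0  0  -1     0 ]
  [ 0   0  0  0   0  -1/2 ]
ρ3 → -1·ρ3
  [ 1  -4  0  0  0  -3/2 ]
  [ 0   0  1  1  2    -3 ]
  [ 0   0  0  0  1     0 ]
  [ 0   0  0  0  0  -1/2 ]
ρ4 → -2·ρ4
  [ 1  -4  0  0  0  -3/2 ]
  [ 0   0  1  1  2    -3 ]
  [ 0   0  0  0  1     0 ]
  [ 0   0  0  0  0     1 ]
ρ2 → ρ2 + 3·ρ4
  [ 1  -4  0  0  0  -3/2 ]
  [ 0   0  1  1  2     0 ]
  [ 0   0  0  0  1     0 ]
  [ 0   0  0  0  0     1 ]
ρ1 → ρ1 + 3/2·ρ4
  [ 1  -4  0  0  0  0 ]
  [ 0   0  1  1  2  0 ]
  [ 0   0  0  0  1  0 ]
  [ 0   0  0  0  0  1 ]
ρ2 → ρ2 − 2·ρ3
  [ 1  -4  0  0  0  0 ]
  [ 0   0  1  1  0  0 ]
  [ 0   0  0  0  1  0 ]
  [ 0   0  0  0  0  1 ]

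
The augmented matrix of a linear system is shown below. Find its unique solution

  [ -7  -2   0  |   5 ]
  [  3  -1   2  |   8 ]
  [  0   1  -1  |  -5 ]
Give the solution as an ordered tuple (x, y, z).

(-1, 1, 6)

Multiply ρ1 by -1/7.
  [ 1  2/7   0  |  -5/7 ]
  [ 3   -1   2  |     8 ]
  [ 0    1  -1  |    -5 ]
Subtract 3 times ρ1 from ρ2.
  [ 1    2/7   0  |  -5/7 ]
  [ 0  -13/7   2  |  71/7 ]
  [ 0      1  -1  |    -5 ]
Multiply ρ2 by -7/13.
  [ 1  2/7       0  |    -5/7 ]
  [ 0    1  -14/13  |  -71/13 ]
  [ 0    1      -1  |      -5 ]
Subtract ρ2 from ρ3.
  [ 1  2/7       0  |    -5/7 ]
  [ 0    1  -14/13  |  -71/13 ]
  [ 0    0    1/13  |    6/13 ]
Multiply ρ3 by 13.
  [ 1  2/7       0  |    -5/7 ]
  [ 0    1  -14/13  |  -71/13 ]
  [ 0    0       1  |       6 ]
Add 14/13 times ρ3 to ρ2.
  [ 1  2/7  0  |  -5/7 ]
  [ 0    1  0  |     1 ]
  [ 0    0  1  |     6 ]
Subtract 2/7 times ρ2 from ρ1.
  [ 1  0  0  |  -1 ]
  [ 0  1  0  |   1 ]
  [ 0  0  1  |   6 ]
Reading off the last column: x = -1, y = 1, z = 6.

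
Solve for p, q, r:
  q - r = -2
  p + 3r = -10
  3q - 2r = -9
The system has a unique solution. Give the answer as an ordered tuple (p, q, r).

Form the augmented matrix and row-reduce:
  [ 0  1  -1  |   -2 ]
  [ 1  0   3  |  -10 ]
  [ 0  3  -2  |   -9 ]
R1 <=> R2
  [ 1  0   3  |  -10 ]
  [ 0  1  -1  |   -2 ]
  [ 0  3  -2  |   -9 ]
R3 -> R3 − 3·R2
  [ 1  0   3  |  -10 ]
  [ 0  1  -1  |   -2 ]
  [ 0  0   1  |   -3 ]
R2 -> R2 + R3
  [ 1  0  3  |  -10 ]
  [ 0  1  0  |   -5 ]
  [ 0  0  1  |   -3 ]
R1 -> R1 − 3·R3
  [ 1  0  0  |  -1 ]
  [ 0  1  0  |  -5 ]
  [ 0  0  1  |  -3 ]
Reading off the last column: p = -1, q = -5, r = -3.

(-1, -5, -3)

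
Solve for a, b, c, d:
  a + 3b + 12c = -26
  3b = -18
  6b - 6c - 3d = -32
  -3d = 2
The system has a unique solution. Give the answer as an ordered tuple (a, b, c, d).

Form the augmented matrix and row-reduce:
  [ 1  3  12   0  |  -26 ]
  [ 0  3   0   0  |  -18 ]
  [ 0  6  -6  -3  |  -32 ]
  [ 0  0   0  -3  |    2 ]
r2 := 1/3·r2
r3 := r3 − 6·r2
r3 := -1/6·r3
r4 := -1/3·r4
r3 := r3 − 1/2·r4
r1 := r1 − 12·r3
r1 := r1 − 3·r2
Reading off the last column: a = -4, b = -6, c = -1/3, d = -2/3.

(-4, -6, -1/3, -2/3)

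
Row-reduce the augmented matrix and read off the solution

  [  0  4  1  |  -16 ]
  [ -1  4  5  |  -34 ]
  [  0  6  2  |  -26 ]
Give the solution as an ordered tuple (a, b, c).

ρ1 ↔ ρ2
  [ -1  4  5  |  -34 ]
  [  0  4  1  |  -16 ]
  [  0  6  2  |  -26 ]
ρ1 := -1·ρ1
  [ 1  -4  -5  |   34 ]
  [ 0   4   1  |  -16 ]
  [ 0   6   2  |  -26 ]
ρ2 := 1/4·ρ2
  [ 1  -4   -5  |   34 ]
  [ 0   1  1/4  |   -4 ]
  [ 0   6    2  |  -26 ]
ρ3 := ρ3 − 6·ρ2
  [ 1  -4   -5  |  34 ]
  [ 0   1  1/4  |  -4 ]
  [ 0   0  1/2  |  -2 ]
ρ3 := 2·ρ3
  [ 1  -4   -5  |  34 ]
  [ 0   1  1/4  |  -4 ]
  [ 0   0    1  |  -4 ]
ρ2 := ρ2 − 1/4·ρ3
  [ 1  -4  -5  |  34 ]
  [ 0   1   0  |  -3 ]
  [ 0   0   1  |  -4 ]
ρ1 := ρ1 + 5·ρ3
  [ 1  -4  0  |  14 ]
  [ 0   1  0  |  -3 ]
  [ 0   0  1  |  -4 ]
ρ1 := ρ1 + 4·ρ2
  [ 1  0  0  |   2 ]
  [ 0  1  0  |  -3 ]
  [ 0  0  1  |  -4 ]
Reading off the last column: a = 2, b = -3, c = -4.

(2, -3, -4)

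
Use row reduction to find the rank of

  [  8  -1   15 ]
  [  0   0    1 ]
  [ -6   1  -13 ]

r1 -> 1/8·r1
  [  1  -1/8  15/8 ]
  [  0     0     1 ]
  [ -6     1   -13 ]
r3 -> r3 + 6·r1
  [ 1  -1/8  15/8 ]
  [ 0     0     1 ]
  [ 0   1/4  -7/4 ]
r2 ↔ r3
  [ 1  -1/8  15/8 ]
  [ 0   1/4  -7/4 ]
  [ 0     0     1 ]
r2 -> 4·r2
  [ 1  -1/8  15/8 ]
  [ 0     1    -7 ]
  [ 0     0     1 ]
r2 -> r2 + 7·r3
  [ 1  -1/8  15/8 ]
  [ 0     1     0 ]
  [ 0     0     1 ]
r1 -> r1 − 15/8·r3
  [ 1  -1/8  0 ]
  [ 0     1  0 ]
  [ 0     0  1 ]
r1 -> r1 + 1/8·r2
  [ 1  0  0 ]
  [ 0  1  0 ]
  [ 0  0  1 ]
The reduced form has 3 nonzero rows.

rank = 3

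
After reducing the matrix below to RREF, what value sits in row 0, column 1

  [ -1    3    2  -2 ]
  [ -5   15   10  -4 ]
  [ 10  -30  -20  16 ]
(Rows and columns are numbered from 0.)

-3

r1 -> -1·r1
  [  1   -3   -2   2 ]
  [ -5   15   10  -4 ]
  [ 10  -30  -20  16 ]
r2 -> r2 + 5·r1
  [  1   -3   -2   2 ]
  [  0    0    0   6 ]
  [ 10  -30  -20  16 ]
r3 -> r3 − 10·r1
  [ 1  -3  -2   2 ]
  [ 0   0   0   6 ]
  [ 0   0   0  -4 ]
r2 -> 1/6·r2
  [ 1  -3  -2   2 ]
  [ 0   0   0   1 ]
  [ 0   0   0  -4 ]
r3 -> r3 + 4·r2
  [ 1  -3  -2  2 ]
  [ 0   0   0  1 ]
  [ 0   0   0  0 ]
r1 -> r1 − 2·r2
  [ 1  -3  -2  0 ]
  [ 0   0   0  1 ]
  [ 0   0   0  0 ]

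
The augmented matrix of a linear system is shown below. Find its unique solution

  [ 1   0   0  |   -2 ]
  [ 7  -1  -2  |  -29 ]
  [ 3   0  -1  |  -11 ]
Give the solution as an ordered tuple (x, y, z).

(-2, 5, 5)

R2 -> R2 − 7·R1
  [ 1   0   0  |   -2 ]
  [ 0  -1  -2  |  -15 ]
  [ 3   0  -1  |  -11 ]
R3 -> R3 − 3·R1
  [ 1   0   0  |   -2 ]
  [ 0  -1  -2  |  -15 ]
  [ 0   0  -1  |   -5 ]
R2 -> -1·R2
  [ 1  0   0  |  -2 ]
  [ 0  1   2  |  15 ]
  [ 0  0  -1  |  -5 ]
R3 -> -1·R3
  [ 1  0  0  |  -2 ]
  [ 0  1  2  |  15 ]
  [ 0  0  1  |   5 ]
R2 -> R2 − 2·R3
  [ 1  0  0  |  -2 ]
  [ 0  1  0  |   5 ]
  [ 0  0  1  |   5 ]
Reading off the last column: x = -2, y = 5, z = 5.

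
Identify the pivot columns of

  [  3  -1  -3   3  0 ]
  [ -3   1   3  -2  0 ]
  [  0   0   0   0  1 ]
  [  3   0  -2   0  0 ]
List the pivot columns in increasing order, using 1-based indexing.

1, 2, 4, 5

R1 -> 1/3·R1
  [  1  -1/3  -1   1  0 ]
  [ -3     1   3  -2  0 ]
  [  0     0   0   0  1 ]
  [  3     0  -2   0  0 ]
R2 -> R2 + 3·R1
  [ 1  -1/3  -1  1  0 ]
  [ 0     0   0  1  0 ]
  [ 0     0   0  0  1 ]
  [ 3     0  -2  0  0 ]
R4 -> R4 − 3·R1
  [ 1  -1/3  -1   1  0 ]
  [ 0     0   0   1  0 ]
  [ 0     0   0   0  1 ]
  [ 0     1   1  -3  0 ]
R2 ↔ R4
  [ 1  -1/3  -1   1  0 ]
  [ 0     1   1  -3  0 ]
  [ 0     0   0   0  1 ]
  [ 0     0   0   1  0 ]
R3 ↔ R4
  [ 1  -1/3  -1   1  0 ]
  [ 0     1   1  -3  0 ]
  [ 0     0   0   1  0 ]
  [ 0     0   0   0  1 ]
R2 -> R2 + 3·R3
  [ 1  -1/3  -1  1  0 ]
  [ 0     1   1  0  0 ]
  [ 0     0   0  1  0 ]
  [ 0     0   0  0  1 ]
R1 -> R1 − R3
  [ 1  -1/3  -1  0  0 ]
  [ 0     1   1  0  0 ]
  [ 0     0   0  1  0 ]
  [ 0     0   0  0  1 ]
R1 -> R1 + 1/3·R2
  [ 1  0  -2/3  0  0 ]
  [ 0  1     1  0  0 ]
  [ 0  0     0  1  0 ]
  [ 0  0     0  0  1 ]
Pivot columns are the columns containing a leading 1.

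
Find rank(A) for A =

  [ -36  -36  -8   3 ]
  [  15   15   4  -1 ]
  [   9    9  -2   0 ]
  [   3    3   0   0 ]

rank = 3

ρ1 → -1/36·ρ1
  [  1   1  2/9  -1/12 ]
  [ 15  15    4     -1 ]
  [  9   9   -2      0 ]
  [  3   3    0      0 ]
ρ2 → ρ2 − 15·ρ1
  [ 1  1  2/9  -1/12 ]
  [ 0  0  2/3    1/4 ]
  [ 9  9   -2      0 ]
  [ 3  3    0      0 ]
ρ3 → ρ3 − 9·ρ1
  [ 1  1  2/9  -1/12 ]
  [ 0  0  2/3    1/4 ]
  [ 0  0   -4    3/4 ]
  [ 3  3    0      0 ]
ρ4 → ρ4 − 3·ρ1
  [ 1  1   2/9  -1/12 ]
  [ 0  0   2/3    1/4 ]
  [ 0  0    -4    3/4 ]
  [ 0  0  -2/3    1/4 ]
ρ2 → 3/2·ρ2
  [ 1  1   2/9  -1/12 ]
  [ 0  0     1    3/8 ]
  [ 0  0    -4    3/4 ]
  [ 0  0  -2/3    1/4 ]
ρ3 → ρ3 + 4·ρ2
  [ 1  1   2/9  -1/12 ]
  [ 0  0     1    3/8 ]
  [ 0  0     0    9/4 ]
  [ 0  0  -2/3    1/4 ]
ρ4 → ρ4 + 2/3·ρ2
  [ 1  1  2/9  -1/12 ]
  [ 0  0    1    3/8 ]
  [ 0  0    0    9/4 ]
  [ 0  0    0    1/2 ]
ρ3 → 4/9·ρ3
  [ 1  1  2/9  -1/12 ]
  [ 0  0    1    3/8 ]
  [ 0  0    0      1 ]
  [ 0  0    0    1/2 ]
ρ4 → ρ4 − 1/2·ρ3
  [ 1  1  2/9  -1/12 ]
  [ 0  0    1    3/8 ]
  [ 0  0    0      1 ]
  [ 0  0    0      0 ]
ρ2 → ρ2 − 3/8·ρ3
  [ 1  1  2/9  -1/12 ]
  [ 0  0    1      0 ]
  [ 0  0    0      1 ]
  [ 0  0    0      0 ]
ρ1 → ρ1 + 1/12·ρ3
  [ 1  1  2/9  0 ]
  [ 0  0    1  0 ]
  [ 0  0    0  1 ]
  [ 0  0    0  0 ]
ρ1 → ρ1 − 2/9·ρ2
  [ 1  1  0  0 ]
  [ 0  0  1  0 ]
  [ 0  0  0  1 ]
  [ 0  0  0  0 ]
The reduced form has 3 nonzero rows.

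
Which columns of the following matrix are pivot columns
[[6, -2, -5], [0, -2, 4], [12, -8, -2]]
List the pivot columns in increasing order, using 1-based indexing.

1, 2

r1 ← 1/6·r1
  [  1  -1/3  -5/6 ]
  [  0    -2     4 ]
  [ 12    -8    -2 ]
r3 ← r3 − 12·r1
  [ 1  -1/3  -5/6 ]
  [ 0    -2     4 ]
  [ 0    -4     8 ]
r2 ← -1/2·r2
  [ 1  -1/3  -5/6 ]
  [ 0     1    -2 ]
  [ 0    -4     8 ]
r3 ← r3 + 4·r2
  [ 1  -1/3  -5/6 ]
  [ 0     1    -2 ]
  [ 0     0     0 ]
r1 ← r1 + 1/3·r2
  [ 1  0  -3/2 ]
  [ 0  1    -2 ]
  [ 0  0     0 ]
Pivot columns are the columns containing a leading 1.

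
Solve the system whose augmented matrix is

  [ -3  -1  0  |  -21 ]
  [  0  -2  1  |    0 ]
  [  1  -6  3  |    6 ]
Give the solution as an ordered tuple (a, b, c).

r1 := -1/3·r1
  [ 1  1/3  0  |  7 ]
  [ 0   -2  1  |  0 ]
  [ 1   -6  3  |  6 ]
r3 := r3 − r1
  [ 1    1/3  0  |   7 ]
  [ 0     -2  1  |   0 ]
  [ 0  -19/3  3  |  -1 ]
r2 := -1/2·r2
  [ 1    1/3     0  |   7 ]
  [ 0      1  -1/2  |   0 ]
  [ 0  -19/3     3  |  -1 ]
r3 := r3 + 19/3·r2
  [ 1  1/3     0  |   7 ]
  [ 0    1  -1/2  |   0 ]
  [ 0    0  -1/6  |  -1 ]
r3 := -6·r3
  [ 1  1/3     0  |  7 ]
  [ 0    1  -1/2  |  0 ]
  [ 0    0     1  |  6 ]
r2 := r2 + 1/2·r3
  [ 1  1/3  0  |  7 ]
  [ 0    1  0  |  3 ]
  [ 0    0  1  |  6 ]
r1 := r1 − 1/3·r2
  [ 1  0  0  |  6 ]
  [ 0  1  0  |  3 ]
  [ 0  0  1  |  6 ]
Reading off the last column: a = 6, b = 3, c = 6.

(6, 3, 6)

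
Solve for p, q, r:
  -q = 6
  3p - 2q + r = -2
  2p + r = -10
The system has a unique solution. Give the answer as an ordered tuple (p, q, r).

Form the augmented matrix and row-reduce:
  [ 0  -1  0  |    6 ]
  [ 3  -2  1  |   -2 ]
  [ 2   0  1  |  -10 ]
ρ1 <=> ρ2
  [ 3  -2  1  |   -2 ]
  [ 0  -1  0  |    6 ]
  [ 2   0  1  |  -10 ]
ρ1 ← 1/3·ρ1
  [ 1  -2/3  1/3  |  -2/3 ]
  [ 0    -1    0  |     6 ]
  [ 2     0    1  |   -10 ]
ρ3 ← ρ3 − 2·ρ1
  [ 1  -2/3  1/3  |   -2/3 ]
  [ 0    -1    0  |      6 ]
  [ 0   4/3  1/3  |  -26/3 ]
ρ2 ← -1·ρ2
  [ 1  -2/3  1/3  |   -2/3 ]
  [ 0     1    0  |     -6 ]
  [ 0   4/3  1/3  |  -26/3 ]
ρ3 ← ρ3 − 4/3·ρ2
  [ 1  -2/3  1/3  |  -2/3 ]
  [ 0     1    0  |    -6 ]
  [ 0     0  1/3  |  -2/3 ]
ρ3 ← 3·ρ3
  [ 1  -2/3  1/3  |  -2/3 ]
  [ 0     1    0  |    -6 ]
  [ 0     0    1  |    -2 ]
ρ1 ← ρ1 − 1/3·ρ3
  [ 1  -2/3  0  |   0 ]
  [ 0     1  0  |  -6 ]
  [ 0     0  1  |  -2 ]
ρ1 ← ρ1 + 2/3·ρ2
  [ 1  0  0  |  -4 ]
  [ 0  1  0  |  -6 ]
  [ 0  0  1  |  -2 ]
Reading off the last column: p = -4, q = -6, r = -2.

(-4, -6, -2)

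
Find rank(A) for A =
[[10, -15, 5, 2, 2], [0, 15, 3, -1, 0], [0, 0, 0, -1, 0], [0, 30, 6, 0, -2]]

Multiply r1 by 1/10.
  [ 1  -3/2  1/2  1/5  1/5 ]
  [ 0    15    3   -1    0 ]
  [ 0     0    0   -1    0 ]
  [ 0    30    6    0   -2 ]
Multiply r2 by 1/15.
  [ 1  -3/2  1/2    1/5  1/5 ]
  [ 0     1  1/5  -1/15    0 ]
  [ 0     0    0     -1    0 ]
  [ 0    30    6      0   -2 ]
Subtract 30 times r2 from r4.
  [ 1  -3/2  1/2    1/5  1/5 ]
  [ 0     1  1/5  -1/15    0 ]
  [ 0     0    0     -1    0 ]
  [ 0     0    0      2   -2 ]
Multiply r3 by -1.
  [ 1  -3/2  1/2    1/5  1/5 ]
  [ 0     1  1/5  -1/15    0 ]
  [ 0     0    0      1    0 ]
  [ 0     0    0      2   -2 ]
Subtract 2 times r3 from r4.
  [ 1  -3/2  1/2    1/5  1/5 ]
  [ 0     1  1/5  -1/15    0 ]
  [ 0     0    0      1    0 ]
  [ 0     0    0      0   -2 ]
Multiply r4 by -1/2.
  [ 1  -3/2  1/2    1/5  1/5 ]
  [ 0     1  1/5  -1/15    0 ]
  [ 0     0    0      1    0 ]
  [ 0     0    0      0    1 ]
Subtract 1/5 times r4 from r1.
  [ 1  -3/2  1/2    1/5  0 ]
  [ 0     1  1/5  -1/15  0 ]
  [ 0     0    0      1  0 ]
  [ 0     0    0      0  1 ]
Add 1/15 times r3 to r2.
  [ 1  -3/2  1/2  1/5  0 ]
  [ 0     1  1/5    0  0 ]
  [ 0     0    0    1  0 ]
  [ 0     0    0    0  1 ]
Subtract 1/5 times r3 from r1.
  [ 1  -3/2  1/2  0  0 ]
  [ 0     1  1/5  0  0 ]
  [ 0     0    0  1  0 ]
  [ 0     0    0  0  1 ]
Add 3/2 times r2 to r1.
  [ 1  0  4/5  0  0 ]
  [ 0  1  1/5  0  0 ]
  [ 0  0    0  1  0 ]
  [ 0  0    0  0  1 ]
The reduced form has 4 nonzero rows.

rank = 4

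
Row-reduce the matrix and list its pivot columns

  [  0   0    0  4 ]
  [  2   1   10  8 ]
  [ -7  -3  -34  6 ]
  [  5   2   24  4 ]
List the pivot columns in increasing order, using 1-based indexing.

1, 2, 4

ρ1 <-> ρ2
  [  2   1   10  8 ]
  [  0   0    0  4 ]
  [ -7  -3  -34  6 ]
  [  5   2   24  4 ]
ρ1 -> 1/2·ρ1
  [  1  1/2    5  4 ]
  [  0    0    0  4 ]
  [ -7   -3  -34  6 ]
  [  5    2   24  4 ]
ρ3 -> ρ3 + 7·ρ1
  [ 1  1/2   5   4 ]
  [ 0    0   0   4 ]
  [ 0  1/2   1  34 ]
  [ 5    2  24   4 ]
ρ4 -> ρ4 − 5·ρ1
  [ 1   1/2   5    4 ]
  [ 0     0   0    4 ]
  [ 0   1/2   1   34 ]
  [ 0  -1/2  -1  -16 ]
ρ2 <-> ρ3
  [ 1   1/2   5    4 ]
  [ 0   1/2   1   34 ]
  [ 0     0   0    4 ]
  [ 0  -1/2  -1  -16 ]
ρ2 -> 2·ρ2
  [ 1   1/2   5    4 ]
  [ 0     1   2   68 ]
  [ 0     0   0    4 ]
  [ 0  -1/2  -1  -16 ]
ρ4 -> ρ4 + 1/2·ρ2
  [ 1  1/2  5   4 ]
  [ 0    1  2  68 ]
  [ 0    0  0   4 ]
  [ 0    0  0  18 ]
ρ3 -> 1/4·ρ3
  [ 1  1/2  5   4 ]
  [ 0    1  2  68 ]
  [ 0    0  0   1 ]
  [ 0    0  0  18 ]
ρ4 -> ρ4 − 18·ρ3
  [ 1  1/2  5   4 ]
  [ 0    1  2  68 ]
  [ 0    0  0   1 ]
  [ 0    0  0   0 ]
ρ2 -> ρ2 − 68·ρ3
  [ 1  1/2  5  4 ]
  [ 0    1  2  0 ]
  [ 0    0  0  1 ]
  [ 0    0  0  0 ]
ρ1 -> ρ1 − 4·ρ3
  [ 1  1/2  5  0 ]
  [ 0    1  2  0 ]
  [ 0    0  0  1 ]
  [ 0    0  0  0 ]
ρ1 -> ρ1 − 1/2·ρ2
  [ 1  0  4  0 ]
  [ 0  1  2  0 ]
  [ 0  0  0  1 ]
  [ 0  0  0  0 ]
Pivot columns are the columns containing a leading 1.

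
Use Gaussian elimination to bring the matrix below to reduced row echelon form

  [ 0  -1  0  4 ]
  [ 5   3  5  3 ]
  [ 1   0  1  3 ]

r1 <=> r2
  [ 5   3  5  3 ]
  [ 0  -1  0  4 ]
  [ 1   0  1  3 ]
r1 → 1/5·r1
  [ 1  3/5  1  3/5 ]
  [ 0   -1  0    4 ]
  [ 1    0  1    3 ]
r3 → r3 − r1
  [ 1   3/5  1   3/5 ]
  [ 0    -1  0     4 ]
  [ 0  -3/5  0  12/5 ]
r2 → -1·r2
  [ 1   3/5  1   3/5 ]
  [ 0     1  0    -4 ]
  [ 0  -3/5  0  12/5 ]
r3 → r3 + 3/5·r2
  [ 1  3/5  1  3/5 ]
  [ 0    1  0   -4 ]
  [ 0    0  0    0 ]
r1 → r1 − 3/5·r2
  [ 1  0  1   3 ]
  [ 0  1  0  -4 ]
  [ 0  0  0   0 ]

[[1, 0, 1, 3], [0, 1, 0, -4], [0, 0, 0, 0]]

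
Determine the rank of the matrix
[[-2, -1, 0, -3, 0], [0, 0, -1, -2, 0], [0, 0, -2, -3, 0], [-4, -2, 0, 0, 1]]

R1 → -1/2·R1
  [  1  1/2   0  3/2  0 ]
  [  0    0  -1   -2  0 ]
  [  0    0  -2   -3  0 ]
  [ -4   -2   0    0  1 ]
R4 → R4 + 4·R1
  [ 1  1/2   0  3/2  0 ]
  [ 0    0  -1   -2  0 ]
  [ 0    0  -2   -3  0 ]
  [ 0    0   0    6  1 ]
R2 → -1·R2
  [ 1  1/2   0  3/2  0 ]
  [ 0    0   1    2  0 ]
  [ 0    0  -2   -3  0 ]
  [ 0    0   0    6  1 ]
R3 → R3 + 2·R2
  [ 1  1/2  0  3/2  0 ]
  [ 0    0  1    2  0 ]
  [ 0    0  0    1  0 ]
  [ 0    0  0    6  1 ]
R4 → R4 − 6·R3
  [ 1  1/2  0  3/2  0 ]
  [ 0    0  1    2  0 ]
  [ 0    0  0    1  0 ]
  [ 0    0  0    0  1 ]
R2 → R2 − 2·R3
  [ 1  1/2  0  3/2  0 ]
  [ 0    0  1    0  0 ]
  [ 0    0  0    1  0 ]
  [ 0    0  0    0  1 ]
R1 → R1 − 3/2·R3
  [ 1  1/2  0  0  0 ]
  [ 0    0  1  0  0 ]
  [ 0    0  0  1  0 ]
  [ 0    0  0  0  1 ]
The reduced form has 4 nonzero rows.

rank = 4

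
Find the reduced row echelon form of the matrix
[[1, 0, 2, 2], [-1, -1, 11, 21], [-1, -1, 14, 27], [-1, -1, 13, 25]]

[[1, 0, 0, -2], [0, 1, 0, 3], [0, 0, 1, 2], [0, 0, 0, 0]]

Add R1 to R2.
  [  1   0   2   2 ]
  [  0  -1  13  23 ]
  [ -1  -1  14  27 ]
  [ -1  -1  13  25 ]
Add R1 to R3.
  [  1   0   2   2 ]
  [  0  -1  13  23 ]
  [  0  -1  16  29 ]
  [ -1  -1  13  25 ]
Add R1 to R4.
  [ 1   0   2   2 ]
  [ 0  -1  13  23 ]
  [ 0  -1  16  29 ]
  [ 0  -1  15  27 ]
Multiply R2 by -1.
  [ 1   0    2    2 ]
  [ 0   1  -13  -23 ]
  [ 0  -1   16   29 ]
  [ 0  -1   15   27 ]
Add R2 to R3.
  [ 1   0    2    2 ]
  [ 0   1  -13  -23 ]
  [ 0   0    3    6 ]
  [ 0  -1   15   27 ]
Add R2 to R4.
  [ 1  0    2    2 ]
  [ 0  1  -13  -23 ]
  [ 0  0    3    6 ]
  [ 0  0    2    4 ]
Multiply R3 by 1/3.
  [ 1  0    2    2 ]
  [ 0  1  -13  -23 ]
  [ 0  0    1    2 ]
  [ 0  0    2    4 ]
Subtract 2 times R3 from R4.
  [ 1  0    2    2 ]
  [ 0  1  -13  -23 ]
  [ 0  0    1    2 ]
  [ 0  0    0    0 ]
Add 13 times R3 to R2.
  [ 1  0  2  2 ]
  [ 0  1  0  3 ]
  [ 0  0  1  2 ]
  [ 0  0  0  0 ]
Subtract 2 times R3 from R1.
  [ 1  0  0  -2 ]
  [ 0  1  0   3 ]
  [ 0  0  1   2 ]
  [ 0  0  0   0 ]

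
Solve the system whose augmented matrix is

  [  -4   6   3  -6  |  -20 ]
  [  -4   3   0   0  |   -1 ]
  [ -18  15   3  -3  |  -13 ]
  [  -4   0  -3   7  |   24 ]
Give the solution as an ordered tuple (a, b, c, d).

(4, 5, 2/3, 6)

ρ1 -> -1/4·ρ1
  [   1  -3/2  -3/4  3/2  |    5 ]
  [  -4     3     0    0  |   -1 ]
  [ -18    15     3   -3  |  -13 ]
  [  -4     0    -3    7  |   24 ]
ρ2 -> ρ2 + 4·ρ1
  [   1  -3/2  -3/4  3/2  |    5 ]
  [   0    -3    -3    6  |   19 ]
  [ -18    15     3   -3  |  -13 ]
  [  -4     0    -3    7  |   24 ]
ρ3 -> ρ3 + 18·ρ1
  [  1  -3/2   -3/4  3/2  |   5 ]
  [  0    -3     -3    6  |  19 ]
  [  0   -12  -21/2   24  |  77 ]
  [ -4     0     -3    7  |  24 ]
ρ4 -> ρ4 + 4·ρ1
  [ 1  -3/2   -3/4  3/2  |   5 ]
  [ 0    -3     -3    6  |  19 ]
  [ 0   -12  -21/2   24  |  77 ]
  [ 0    -6     -6   13  |  44 ]
ρ2 -> -1/3·ρ2
  [ 1  -3/2   -3/4  3/2  |      5 ]
  [ 0     1      1   -2  |  -19/3 ]
  [ 0   -12  -21/2   24  |     77 ]
  [ 0    -6     -6   13  |     44 ]
ρ3 -> ρ3 + 12·ρ2
  [ 1  -3/2  -3/4  3/2  |      5 ]
  [ 0     1     1   -2  |  -19/3 ]
  [ 0     0   3/2    0  |      1 ]
  [ 0    -6    -6   13  |     44 ]
ρ4 -> ρ4 + 6·ρ2
  [ 1  -3/2  -3/4  3/2  |      5 ]
  [ 0     1     1   -2  |  -19/3 ]
  [ 0     0   3/2    0  |      1 ]
  [ 0     0     0    1  |      6 ]
ρ3 -> 2/3·ρ3
  [ 1  -3/2  -3/4  3/2  |      5 ]
  [ 0     1     1   -2  |  -19/3 ]
  [ 0     0     1    0  |    2/3 ]
  [ 0     0     0    1  |      6 ]
ρ2 -> ρ2 + 2·ρ4
  [ 1  -3/2  -3/4  3/2  |     5 ]
  [ 0     1     1    0  |  17/3 ]
  [ 0     0     1    0  |   2/3 ]
  [ 0     0     0    1  |     6 ]
ρ1 -> ρ1 − 3/2·ρ4
  [ 1  -3/2  -3/4  0  |    -4 ]
  [ 0     1     1  0  |  17/3 ]
  [ 0     0     1  0  |   2/3 ]
  [ 0     0     0  1  |     6 ]
ρ2 -> ρ2 − ρ3
  [ 1  -3/2  -3/4  0  |   -4 ]
  [ 0     1     0  0  |    5 ]
  [ 0     0     1  0  |  2/3 ]
  [ 0     0     0  1  |    6 ]
ρ1 -> ρ1 + 3/4·ρ3
  [ 1  -3/2  0  0  |  -7/2 ]
  [ 0     1  0  0  |     5 ]
  [ 0     0  1  0  |   2/3 ]
  [ 0     0  0  1  |     6 ]
ρ1 -> ρ1 + 3/2·ρ2
  [ 1  0  0  0  |    4 ]
  [ 0  1  0  0  |    5 ]
  [ 0  0  1  0  |  2/3 ]
  [ 0  0  0  1  |    6 ]
Reading off the last column: a = 4, b = 5, c = 2/3, d = 6.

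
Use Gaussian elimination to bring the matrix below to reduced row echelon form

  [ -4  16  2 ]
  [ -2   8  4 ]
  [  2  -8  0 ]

[[1, -4, 0], [0, 0, 1], [0, 0, 0]]

R1 -> -1/4·R1
  [  1  -4  -1/2 ]
  [ -2   8     4 ]
  [  2  -8     0 ]
R2 -> R2 + 2·R1
  [ 1  -4  -1/2 ]
  [ 0   0     3 ]
  [ 2  -8     0 ]
R3 -> R3 − 2·R1
  [ 1  -4  -1/2 ]
  [ 0   0     3 ]
  [ 0   0     1 ]
R2 -> 1/3·R2
  [ 1  -4  -1/2 ]
  [ 0   0     1 ]
  [ 0   0     1 ]
R3 -> R3 − R2
  [ 1  -4  -1/2 ]
  [ 0   0     1 ]
  [ 0   0     0 ]
R1 -> R1 + 1/2·R2
  [ 1  -4  0 ]
  [ 0   0  1 ]
  [ 0   0  0 ]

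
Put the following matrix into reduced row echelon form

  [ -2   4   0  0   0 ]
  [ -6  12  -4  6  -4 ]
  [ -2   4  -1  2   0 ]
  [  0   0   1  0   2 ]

[[1, -2, 0, 0, 0], [0, 0, 1, 0, 0], [0, 0, 0, 1, 0], [0, 0, 0, 0, 1]]

r1 → -1/2·r1
  [  1  -2   0  0   0 ]
  [ -6  12  -4  6  -4 ]
  [ -2   4  -1  2   0 ]
  [  0   0   1  0   2 ]
r2 → r2 + 6·r1
  [  1  -2   0  0   0 ]
  [  0   0  -4  6  -4 ]
  [ -2   4  -1  2   0 ]
  [  0   0   1  0   2 ]
r3 → r3 + 2·r1
  [ 1  -2   0  0   0 ]
  [ 0   0  -4  6  -4 ]
  [ 0   0  -1  2   0 ]
  [ 0   0   1  0   2 ]
r2 → -1/4·r2
  [ 1  -2   0     0  0 ]
  [ 0   0   1  -3/2  1 ]
  [ 0   0  -1     2  0 ]
  [ 0   0   1     0  2 ]
r3 → r3 + r2
  [ 1  -2  0     0  0 ]
  [ 0   0  1  -3/2  1 ]
  [ 0   0  0   1/2  1 ]
  [ 0   0  1     0  2 ]
r4 → r4 − r2
  [ 1  -2  0     0  0 ]
  [ 0   0  1  -3/2  1 ]
  [ 0   0  0   1/2  1 ]
  [ 0   0  0   3/2  1 ]
r3 → 2·r3
  [ 1  -2  0     0  0 ]
  [ 0   0  1  -3/2  1 ]
  [ 0   0  0     1  2 ]
  [ 0   0  0   3/2  1 ]
r4 → r4 − 3/2·r3
  [ 1  -2  0     0   0 ]
  [ 0   0  1  -3/2   1 ]
  [ 0   0  0     1   2 ]
  [ 0   0  0     0  -2 ]
r4 → -1/2·r4
  [ 1  -2  0     0  0 ]
  [ 0   0  1  -3/2  1 ]
  [ 0   0  0     1  2 ]
  [ 0   0  0     0  1 ]
r3 → r3 − 2·r4
  [ 1  -2  0     0  0 ]
  [ 0   0  1  -3/2  1 ]
  [ 0   0  0     1  0 ]
  [ 0   0  0     0  1 ]
r2 → r2 − r4
  [ 1  -2  0     0  0 ]
  [ 0   0  1  -3/2  0 ]
  [ 0   0  0     1  0 ]
  [ 0   0  0     0  1 ]
r2 → r2 + 3/2·r3
  [ 1  -2  0  0  0 ]
  [ 0   0  1  0  0 ]
  [ 0   0  0  1  0 ]
  [ 0   0  0  0  1 ]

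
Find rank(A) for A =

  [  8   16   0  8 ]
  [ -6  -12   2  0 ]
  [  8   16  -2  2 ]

rank = 2

r1 -> 1/8·r1
  [  1    2   0  1 ]
  [ -6  -12   2  0 ]
  [  8   16  -2  2 ]
r2 -> r2 + 6·r1
  [ 1   2   0  1 ]
  [ 0   0   2  6 ]
  [ 8  16  -2  2 ]
r3 -> r3 − 8·r1
  [ 1  2   0   1 ]
  [ 0  0   2   6 ]
  [ 0  0  -2  -6 ]
r2 -> 1/2·r2
  [ 1  2   0   1 ]
  [ 0  0   1   3 ]
  [ 0  0  -2  -6 ]
r3 -> r3 + 2·r2
  [ 1  2  0  1 ]
  [ 0  0  1  3 ]
  [ 0  0  0  0 ]
The reduced form has 2 nonzero rows.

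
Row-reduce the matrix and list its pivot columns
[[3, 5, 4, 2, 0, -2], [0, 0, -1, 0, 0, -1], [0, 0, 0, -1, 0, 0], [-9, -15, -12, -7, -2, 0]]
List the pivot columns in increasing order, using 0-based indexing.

Multiply R1 by 1/3.
  [  1  5/3  4/3  2/3   0  -2/3 ]
  [  0    0   -1    0   0    -1 ]
  [  0    0    0   -1   0     0 ]
  [ -9  -15  -12   -7  -2     0 ]
Add 9 times R1 to R4.
  [ 1  5/3  4/3  2/3   0  -2/3 ]
  [ 0    0   -1    0   0    -1 ]
  [ 0    0    0   -1   0     0 ]
  [ 0    0    0   -1  -2    -6 ]
Multiply R2 by -1.
  [ 1  5/3  4/3  2/3   0  -2/3 ]
  [ 0    0    1    0   0     1 ]
  [ 0    0    0   -1   0     0 ]
  [ 0    0    0   -1  -2    -6 ]
Multiply R3 by -1.
  [ 1  5/3  4/3  2/3   0  -2/3 ]
  [ 0    0    1    0   0     1 ]
  [ 0    0    0    1   0     0 ]
  [ 0    0    0   -1  -2    -6 ]
Add R3 to R4.
  [ 1  5/3  4/3  2/3   0  -2/3 ]
  [ 0    0    1    0   0     1 ]
  [ 0    0    0    1   0     0 ]
  [ 0    0    0    0  -2    -6 ]
Multiply R4 by -1/2.
  [ 1  5/3  4/3  2/3  0  -2/3 ]
  [ 0    0    1    0  0     1 ]
  [ 0    0    0    1  0     0 ]
  [ 0    0    0    0  1     3 ]
Subtract 2/3 times R3 from R1.
  [ 1  5/3  4/3  0  0  -2/3 ]
  [ 0    0    1  0  0     1 ]
  [ 0    0    0  1  0     0 ]
  [ 0    0    0  0  1     3 ]
Subtract 4/3 times R2 from R1.
  [ 1  5/3  0  0  0  -2 ]
  [ 0    0  1  0  0   1 ]
  [ 0    0  0  1  0   0 ]
  [ 0    0  0  0  1   3 ]
Pivot columns are the columns containing a leading 1.

0, 2, 3, 4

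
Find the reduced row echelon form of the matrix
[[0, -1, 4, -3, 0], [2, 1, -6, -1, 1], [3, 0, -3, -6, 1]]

[[1, 0, -1, -2, 0], [0, 1, -4, 3, 0], [0, 0, 0, 0, 1]]

Swap R1 and R2.
  [ 2   1  -6  -1  1 ]
  [ 0  -1   4  -3  0 ]
  [ 3   0  -3  -6  1 ]
Multiply R1 by 1/2.
  [ 1  1/2  -3  -1/2  1/2 ]
  [ 0   -1   4    -3    0 ]
  [ 3    0  -3    -6    1 ]
Subtract 3 times R1 from R3.
  [ 1   1/2  -3  -1/2   1/2 ]
  [ 0    -1   4    -3     0 ]
  [ 0  -3/2   6  -9/2  -1/2 ]
Multiply R2 by -1.
  [ 1   1/2  -3  -1/2   1/2 ]
  [ 0     1  -4     3     0 ]
  [ 0  -3/2   6  -9/2  -1/2 ]
Add 3/2 times R2 to R3.
  [ 1  1/2  -3  -1/2   1/2 ]
  [ 0    1  -4     3     0 ]
  [ 0    0   0     0  -1/2 ]
Multiply R3 by -2.
  [ 1  1/2  -3  -1/2  1/2 ]
  [ 0    1  -4     3    0 ]
  [ 0    0   0     0    1 ]
Subtract 1/2 times R3 from R1.
  [ 1  1/2  -3  -1/2  0 ]
  [ 0    1  -4     3  0 ]
  [ 0    0   0     0  1 ]
Subtract 1/2 times R2 from R1.
  [ 1  0  -1  -2  0 ]
  [ 0  1  -4   3  0 ]
  [ 0  0   0   0  1 ]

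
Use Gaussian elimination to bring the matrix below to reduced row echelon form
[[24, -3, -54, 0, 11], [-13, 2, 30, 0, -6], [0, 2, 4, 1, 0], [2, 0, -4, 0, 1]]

Multiply ρ1 by 1/24.
Add 13 times ρ1 to ρ2.
Subtract 2 times ρ1 from ρ4.
Multiply ρ2 by 8/3.
Subtract 2 times ρ2 from ρ3.
Subtract 1/4 times ρ2 from ρ4.
Multiply ρ4 by 9.
Subtract 2/9 times ρ4 from ρ3.
Add 1/9 times ρ4 to ρ2.
Subtract 11/24 times ρ4 from ρ1.
Add 1/8 times ρ2 to ρ1.

[[1, 0, -2, 0, 0], [0, 1, 2, 0, 0], [0, 0, 0, 1, 0], [0, 0, 0, 0, 1]]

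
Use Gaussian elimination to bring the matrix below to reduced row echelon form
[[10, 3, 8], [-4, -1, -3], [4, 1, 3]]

ρ1 → 1/10·ρ1
  [  1  3/10  4/5 ]
  [ -4    -1   -3 ]
  [  4     1    3 ]
ρ2 → ρ2 + 4·ρ1
  [ 1  3/10  4/5 ]
  [ 0   1/5  1/5 ]
  [ 4     1    3 ]
ρ3 → ρ3 − 4·ρ1
  [ 1  3/10   4/5 ]
  [ 0   1/5   1/5 ]
  [ 0  -1/5  -1/5 ]
ρ2 → 5·ρ2
  [ 1  3/10   4/5 ]
  [ 0     1     1 ]
  [ 0  -1/5  -1/5 ]
ρ3 → ρ3 + 1/5·ρ2
  [ 1  3/10  4/5 ]
  [ 0     1    1 ]
  [ 0     0    0 ]
ρ1 → ρ1 − 3/10·ρ2
  [ 1  0  1/2 ]
  [ 0  1    1 ]
  [ 0  0    0 ]

[[1, 0, 1/2], [0, 1, 1], [0, 0, 0]]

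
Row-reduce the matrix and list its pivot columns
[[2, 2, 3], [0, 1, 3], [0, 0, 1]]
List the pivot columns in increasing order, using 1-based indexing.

r1 -> 1/2·r1
  [ 1  1  3/2 ]
  [ 0  1    3 ]
  [ 0  0    1 ]
r2 -> r2 − 3·r3
  [ 1  1  3/2 ]
  [ 0  1    0 ]
  [ 0  0    1 ]
r1 -> r1 − 3/2·r3
  [ 1  1  0 ]
  [ 0  1  0 ]
  [ 0  0  1 ]
r1 -> r1 − r2
  [ 1  0  0 ]
  [ 0  1  0 ]
  [ 0  0  1 ]
Pivot columns are the columns containing a leading 1.

1, 2, 3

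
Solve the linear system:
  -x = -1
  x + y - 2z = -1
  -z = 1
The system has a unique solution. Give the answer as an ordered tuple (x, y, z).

Form the augmented matrix and row-reduce:
  [ -1  0   0  |  -1 ]
  [  1  1  -2  |  -1 ]
  [  0  0  -1  |   1 ]
R1 := -1·R1
  [ 1  0   0  |   1 ]
  [ 1  1  -2  |  -1 ]
  [ 0  0  -1  |   1 ]
R2 := R2 − R1
  [ 1  0   0  |   1 ]
  [ 0  1  -2  |  -2 ]
  [ 0  0  -1  |   1 ]
R3 := -1·R3
  [ 1  0   0  |   1 ]
  [ 0  1  -2  |  -2 ]
  [ 0  0   1  |  -1 ]
R2 := R2 + 2·R3
  [ 1  0  0  |   1 ]
  [ 0  1  0  |  -4 ]
  [ 0  0  1  |  -1 ]
Reading off the last column: x = 1, y = -4, z = -1.

(1, -4, -1)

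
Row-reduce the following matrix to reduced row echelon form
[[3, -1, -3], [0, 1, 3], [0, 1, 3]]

[[1, 0, 0], [0, 1, 3], [0, 0, 0]]

r1 := 1/3·r1
r3 := r3 − r2
r1 := r1 + 1/3·r2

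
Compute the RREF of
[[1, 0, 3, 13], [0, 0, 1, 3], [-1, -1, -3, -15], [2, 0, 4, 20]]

[[1, 0, 0, 4], [0, 1, 0, 2], [0, 0, 1, 3], [0, 0, 0, 0]]

R3 → R3 + R1
  [ 1   0  3  13 ]
  [ 0   0  1   3 ]
  [ 0  -1  0  -2 ]
  [ 2   0  4  20 ]
R4 → R4 − 2·R1
  [ 1   0   3  13 ]
  [ 0   0   1   3 ]
  [ 0  -1   0  -2 ]
  [ 0   0  -2  -6 ]
R2 ↔ R3
  [ 1   0   3  13 ]
  [ 0  -1   0  -2 ]
  [ 0   0   1   3 ]
  [ 0   0  -2  -6 ]
R2 → -1·R2
  [ 1  0   3  13 ]
  [ 0  1   0   2 ]
  [ 0  0   1   3 ]
  [ 0  0  -2  -6 ]
R4 → R4 + 2·R3
  [ 1  0  3  13 ]
  [ 0  1  0   2 ]
  [ 0  0  1   3 ]
  [ 0  0  0   0 ]
R1 → R1 − 3·R3
  [ 1  0  0  4 ]
  [ 0  1  0  2 ]
  [ 0  0  1  3 ]
  [ 0  0  0  0 ]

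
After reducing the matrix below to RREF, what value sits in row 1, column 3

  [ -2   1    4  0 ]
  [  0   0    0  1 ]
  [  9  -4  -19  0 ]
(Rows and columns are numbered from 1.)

-3

r1 := -1/2·r1
  [ 1  -1/2   -2  0 ]
  [ 0     0    0  1 ]
  [ 9    -4  -19  0 ]
r3 := r3 − 9·r1
  [ 1  -1/2  -2  0 ]
  [ 0     0   0  1 ]
  [ 0   1/2  -1  0 ]
r2 <=> r3
  [ 1  -1/2  -2  0 ]
  [ 0   1/2  -1  0 ]
  [ 0     0   0  1 ]
r2 := 2·r2
  [ 1  -1/2  -2  0 ]
  [ 0     1  -2  0 ]
  [ 0     0   0  1 ]
r1 := r1 + 1/2·r2
  [ 1  0  -3  0 ]
  [ 0  1  -2  0 ]
  [ 0  0   0  1 ]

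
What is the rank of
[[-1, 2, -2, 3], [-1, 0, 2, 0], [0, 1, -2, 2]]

rank = 3

R1 := -1·R1
  [  1  -2   2  -3 ]
  [ -1   0   2   0 ]
  [  0   1  -2   2 ]
R2 := R2 + R1
  [ 1  -2   2  -3 ]
  [ 0  -2   4  -3 ]
  [ 0   1  -2   2 ]
R2 := -1/2·R2
  [ 1  -2   2   -3 ]
  [ 0   1  -2  3/2 ]
  [ 0   1  -2    2 ]
R3 := R3 − R2
  [ 1  -2   2   -3 ]
  [ 0   1  -2  3/2 ]
  [ 0   0   0  1/2 ]
R3 := 2·R3
  [ 1  -2   2   -3 ]
  [ 0   1  -2  3/2 ]
  [ 0   0   0    1 ]
R2 := R2 − 3/2·R3
  [ 1  -2   2  -3 ]
  [ 0   1  -2   0 ]
  [ 0   0   0   1 ]
R1 := R1 + 3·R3
  [ 1  -2   2  0 ]
  [ 0   1  -2  0 ]
  [ 0   0   0  1 ]
R1 := R1 + 2·R2
  [ 1  0  -2  0 ]
  [ 0  1  -2  0 ]
  [ 0  0   0  1 ]
The reduced form has 3 nonzero rows.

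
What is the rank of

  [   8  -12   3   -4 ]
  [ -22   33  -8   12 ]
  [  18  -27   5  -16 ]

rank = 2

ρ1 ← 1/8·ρ1
  [   1  -3/2  3/8  -1/2 ]
  [ -22    33   -8    12 ]
  [  18   -27    5   -16 ]
ρ2 ← ρ2 + 22·ρ1
  [  1  -3/2  3/8  -1/2 ]
  [  0     0  1/4     1 ]
  [ 18   -27    5   -16 ]
ρ3 ← ρ3 − 18·ρ1
  [ 1  -3/2   3/8  -1/2 ]
  [ 0     0   1/4     1 ]
  [ 0     0  -7/4    -7 ]
ρ2 ← 4·ρ2
  [ 1  -3/2   3/8  -1/2 ]
  [ 0     0     1     4 ]
  [ 0     0  -7/4    -7 ]
ρ3 ← ρ3 + 7/4·ρ2
  [ 1  -3/2  3/8  -1/2 ]
  [ 0     0    1     4 ]
  [ 0     0    0     0 ]
ρ1 ← ρ1 − 3/8·ρ2
  [ 1  -3/2  0  -2 ]
  [ 0     0  1   4 ]
  [ 0     0  0   0 ]
The reduced form has 2 nonzero rows.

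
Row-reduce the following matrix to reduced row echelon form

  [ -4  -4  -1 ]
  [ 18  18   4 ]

r1 ← -1/4·r1
  [  1   1  1/4 ]
  [ 18  18    4 ]
r2 ← r2 − 18·r1
  [ 1  1   1/4 ]
  [ 0  0  -1/2 ]
r2 ← -2·r2
  [ 1  1  1/4 ]
  [ 0  0    1 ]
r1 ← r1 − 1/4·r2
  [ 1  1  0 ]
  [ 0  0  1 ]

[[1, 1, 0], [0, 0, 1]]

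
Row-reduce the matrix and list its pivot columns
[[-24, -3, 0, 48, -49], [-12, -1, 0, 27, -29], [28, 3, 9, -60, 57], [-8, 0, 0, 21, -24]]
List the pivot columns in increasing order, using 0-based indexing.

R1 ← -1/24·R1
  [   1  1/8  0   -2  49/24 ]
  [ -12   -1  0   27    -29 ]
  [  28    3  9  -60     57 ]
  [  -8    0  0   21    -24 ]
R2 ← R2 + 12·R1
  [  1  1/8  0   -2  49/24 ]
  [  0  1/2  0    3   -9/2 ]
  [ 28    3  9  -60     57 ]
  [ -8    0  0   21    -24 ]
R3 ← R3 − 28·R1
  [  1   1/8  0  -2  49/24 ]
  [  0   1/2  0   3   -9/2 ]
  [  0  -1/2  9  -4   -1/6 ]
  [ -8     0  0  21    -24 ]
R4 ← R4 + 8·R1
  [ 1   1/8  0  -2  49/24 ]
  [ 0   1/2  0   3   -9/2 ]
  [ 0  -1/2  9  -4   -1/6 ]
  [ 0     1  0   5  -23/3 ]
R2 ← 2·R2
  [ 1   1/8  0  -2  49/24 ]
  [ 0     1  0   6     -9 ]
  [ 0  -1/2  9  -4   -1/6 ]
  [ 0     1  0   5  -23/3 ]
R3 ← R3 + 1/2·R2
  [ 1  1/8  0  -2  49/24 ]
  [ 0    1  0   6     -9 ]
  [ 0    0  9  -1  -14/3 ]
  [ 0    1  0   5  -23/3 ]
R4 ← R4 − R2
  [ 1  1/8  0  -2  49/24 ]
  [ 0    1  0   6     -9 ]
  [ 0    0  9  -1  -14/3 ]
  [ 0    0  0  -1    4/3 ]
R3 ← 1/9·R3
  [ 1  1/8  0    -2   49/24 ]
  [ 0    1  0     6      -9 ]
  [ 0    0  1  -1/9  -14/27 ]
  [ 0    0  0    -1     4/3 ]
R4 ← -1·R4
  [ 1  1/8  0    -2   49/24 ]
  [ 0    1  0     6      -9 ]
  [ 0    0  1  -1/9  -14/27 ]
  [ 0    0  0     1    -4/3 ]
R3 ← R3 + 1/9·R4
  [ 1  1/8  0  -2  49/24 ]
  [ 0    1  0   6     -9 ]
  [ 0    0  1   0   -2/3 ]
  [ 0    0  0   1   -4/3 ]
R2 ← R2 − 6·R4
  [ 1  1/8  0  -2  49/24 ]
  [ 0    1  0   0     -1 ]
  [ 0    0  1   0   -2/3 ]
  [ 0    0  0   1   -4/3 ]
R1 ← R1 + 2·R4
  [ 1  1/8  0  0  -5/8 ]
  [ 0    1  0  0    -1 ]
  [ 0    0  1  0  -2/3 ]
  [ 0    0  0  1  -4/3 ]
R1 ← R1 − 1/8·R2
  [ 1  0  0  0  -1/2 ]
  [ 0  1  0  0    -1 ]
  [ 0  0  1  0  -2/3 ]
  [ 0  0  0  1  -4/3 ]
Pivot columns are the columns containing a leading 1.

0, 1, 2, 3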